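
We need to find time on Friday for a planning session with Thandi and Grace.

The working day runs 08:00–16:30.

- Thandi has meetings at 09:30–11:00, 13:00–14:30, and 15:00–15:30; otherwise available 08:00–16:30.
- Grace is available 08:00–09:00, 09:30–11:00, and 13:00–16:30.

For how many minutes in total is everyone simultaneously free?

150 minutes

Thandi free within 08:00–16:30: 08:00–09:30, 11:00–13:00, 14:30–15:00, 15:30–16:30.
Thandi ∩ Grace: 08:00–09:00, 14:30–15:00, 15:30–16:30.
Total common minutes: 60 + 30 + 60 = 150.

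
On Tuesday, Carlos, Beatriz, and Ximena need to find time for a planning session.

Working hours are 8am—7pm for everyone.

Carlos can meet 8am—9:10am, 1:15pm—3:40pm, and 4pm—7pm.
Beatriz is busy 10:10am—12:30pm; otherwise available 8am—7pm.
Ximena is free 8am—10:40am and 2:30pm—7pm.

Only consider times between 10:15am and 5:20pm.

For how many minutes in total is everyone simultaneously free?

Beatriz free within 08:00–19:00: 08:00–10:10, 12:30–19:00.
Carlos ∩ Beatriz: 08:00–09:10, 13:15–15:40, 16:00–19:00.
Carlos ∩ Beatriz ∩ Ximena: 08:00–09:10, 14:30–15:40, 16:00–19:00.
Restricted to 10:15–17:20: 14:30–15:40, 16:00–17:20.
Total common minutes: 70 + 80 = 150.

150 minutes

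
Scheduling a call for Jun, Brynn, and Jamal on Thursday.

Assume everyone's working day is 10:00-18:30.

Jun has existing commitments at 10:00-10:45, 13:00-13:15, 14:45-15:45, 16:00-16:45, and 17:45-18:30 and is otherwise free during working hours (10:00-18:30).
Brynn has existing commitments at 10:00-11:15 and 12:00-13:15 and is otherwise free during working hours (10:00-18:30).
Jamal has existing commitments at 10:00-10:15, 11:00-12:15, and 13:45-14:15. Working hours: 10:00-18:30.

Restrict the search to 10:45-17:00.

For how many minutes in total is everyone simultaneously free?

90 minutes

Jun free within 10:00–18:30: 10:45–13:00, 13:15–14:45, 15:45–16:00, 16:45–17:45.
Brynn free within 10:00–18:30: 11:15–12:00, 13:15–18:30.
Jamal free within 10:00–18:30: 10:15–11:00, 12:15–13:45, 14:15–18:30.
Jun ∩ Brynn: 11:15–12:00, 13:15–14:45, 15:45–16:00, 16:45–17:45.
Jun ∩ Brynn ∩ Jamal: 13:15–13:45, 14:15–14:45, 15:45–16:00, 16:45–17:45.
Restricted to 10:45–17:00: 13:15–13:45, 14:15–14:45, 15:45–16:00, 16:45–17:00.
Total common minutes: 30 + 30 + 15 + 15 = 90.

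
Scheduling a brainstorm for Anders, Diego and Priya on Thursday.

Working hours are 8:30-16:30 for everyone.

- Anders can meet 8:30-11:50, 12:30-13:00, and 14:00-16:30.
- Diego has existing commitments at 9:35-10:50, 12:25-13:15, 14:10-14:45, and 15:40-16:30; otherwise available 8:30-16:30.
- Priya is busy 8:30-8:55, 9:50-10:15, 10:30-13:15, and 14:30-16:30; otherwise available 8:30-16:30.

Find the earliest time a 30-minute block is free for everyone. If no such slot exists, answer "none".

Diego free within 08:30–16:30: 08:30–09:35, 10:50–12:25, 13:15–14:10, 14:45–15:40.
Priya free within 08:30–16:30: 08:55–09:50, 10:15–10:30, 13:15–14:30.
Anders ∩ Diego: 08:30–09:35, 10:50–11:50, 14:00–14:10, 14:45–15:40.
Anders ∩ Diego ∩ Priya: 08:55–09:35, 14:00–14:10.
Windows ≥ 30 min: 08:55–09:35.
Earliest such window starts at 08:55.

08:55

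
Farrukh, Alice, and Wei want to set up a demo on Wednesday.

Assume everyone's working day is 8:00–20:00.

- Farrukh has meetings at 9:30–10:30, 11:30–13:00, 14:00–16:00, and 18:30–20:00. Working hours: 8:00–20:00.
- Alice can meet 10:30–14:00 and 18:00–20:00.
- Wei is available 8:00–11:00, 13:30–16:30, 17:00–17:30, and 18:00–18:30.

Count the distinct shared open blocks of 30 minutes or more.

Farrukh free within 08:00–20:00: 08:00–09:30, 10:30–11:30, 13:00–14:00, 16:00–18:30.
Farrukh ∩ Alice: 10:30–11:30, 13:00–14:00, 18:00–18:30.
Farrukh ∩ Alice ∩ Wei: 10:30–11:00, 13:30–14:00, 18:00–18:30.
Windows ≥ 30 min: 10:30–11:00, 13:30–14:00, 18:00–18:30.
That's 3 windows.

3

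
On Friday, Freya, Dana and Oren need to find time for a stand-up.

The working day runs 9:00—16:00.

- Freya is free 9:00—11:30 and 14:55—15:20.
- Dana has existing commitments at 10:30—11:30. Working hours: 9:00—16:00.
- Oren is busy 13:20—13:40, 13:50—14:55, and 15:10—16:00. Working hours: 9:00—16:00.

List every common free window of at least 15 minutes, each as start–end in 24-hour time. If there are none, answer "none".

Dana free within 09:00–16:00: 09:00–10:30, 11:30–16:00.
Oren free within 09:00–16:00: 09:00–13:20, 13:40–13:50, 14:55–15:10.
Freya ∩ Dana: 09:00–10:30, 14:55–15:20.
Freya ∩ Dana ∩ Oren: 09:00–10:30, 14:55–15:10.
Windows ≥ 15 min: 09:00–10:30, 14:55–15:10.

09:00–10:30, 14:55–15:10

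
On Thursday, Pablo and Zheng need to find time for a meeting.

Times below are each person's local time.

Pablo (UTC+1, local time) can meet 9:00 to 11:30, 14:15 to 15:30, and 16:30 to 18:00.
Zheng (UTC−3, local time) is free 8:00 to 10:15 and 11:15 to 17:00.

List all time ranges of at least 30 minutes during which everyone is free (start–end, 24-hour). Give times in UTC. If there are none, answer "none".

15:30–17:00

Pablo → UTC: 08:00–10:30, 13:15–14:30, 15:30–17:00.
Zheng → UTC: 11:00–13:15, 14:15–20:00.
Pablo ∩ Zheng: 14:15–14:30, 15:30–17:00.
Windows ≥ 30 min: 15:30–17:00.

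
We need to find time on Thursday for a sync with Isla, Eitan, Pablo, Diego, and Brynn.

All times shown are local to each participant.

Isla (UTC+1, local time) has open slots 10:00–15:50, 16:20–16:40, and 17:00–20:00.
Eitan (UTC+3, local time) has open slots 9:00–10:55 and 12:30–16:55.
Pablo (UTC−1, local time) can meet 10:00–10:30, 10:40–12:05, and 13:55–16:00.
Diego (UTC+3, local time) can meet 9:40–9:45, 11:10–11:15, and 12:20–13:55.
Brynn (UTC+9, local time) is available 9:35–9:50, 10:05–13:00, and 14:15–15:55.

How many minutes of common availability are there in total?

0 minutes

Isla → UTC: 09:00–14:50, 15:20–15:40, 16:00–19:00.
Eitan → UTC: 06:00–07:55, 09:30–13:55.
Pablo → UTC: 11:00–11:30, 11:40–13:05, 14:55–17:00.
Diego → UTC: 06:40–06:45, 08:10–08:15, 09:20–10:55.
Brynn → UTC: 00:35–00:50, 01:05–04:00, 05:15–06:55.
Isla ∩ Eitan: 09:30–13:55.
Isla ∩ Eitan ∩ Pablo: 11:00–11:30, 11:40–13:05.
Isla ∩ Eitan ∩ Pablo ∩ Diego: (none).
Isla ∩ Eitan ∩ Pablo ∩ Diego ∩ Brynn: (none).
Total common minutes: 0.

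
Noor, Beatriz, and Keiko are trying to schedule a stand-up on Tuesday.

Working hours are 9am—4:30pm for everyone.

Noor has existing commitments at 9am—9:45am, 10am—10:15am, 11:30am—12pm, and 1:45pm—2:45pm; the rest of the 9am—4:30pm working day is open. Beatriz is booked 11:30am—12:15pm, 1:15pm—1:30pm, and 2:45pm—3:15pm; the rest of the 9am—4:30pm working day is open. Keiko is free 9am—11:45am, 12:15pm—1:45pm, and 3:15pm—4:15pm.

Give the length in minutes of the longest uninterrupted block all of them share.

75 minutes

Noor free within 09:00–16:30: 09:45–10:00, 10:15–11:30, 12:00–13:45, 14:45–16:30.
Beatriz free within 09:00–16:30: 09:00–11:30, 12:15–13:15, 13:30–14:45, 15:15–16:30.
Noor ∩ Beatriz: 09:45–10:00, 10:15–11:30, 12:15–13:15, 13:30–13:45, 15:15–16:30.
Noor ∩ Beatriz ∩ Keiko: 09:45–10:00, 10:15–11:30, 12:15–13:15, 13:30–13:45, 15:15–16:15.
Common window lengths: 15, 75, 60, 15, 60 min; longest is 75.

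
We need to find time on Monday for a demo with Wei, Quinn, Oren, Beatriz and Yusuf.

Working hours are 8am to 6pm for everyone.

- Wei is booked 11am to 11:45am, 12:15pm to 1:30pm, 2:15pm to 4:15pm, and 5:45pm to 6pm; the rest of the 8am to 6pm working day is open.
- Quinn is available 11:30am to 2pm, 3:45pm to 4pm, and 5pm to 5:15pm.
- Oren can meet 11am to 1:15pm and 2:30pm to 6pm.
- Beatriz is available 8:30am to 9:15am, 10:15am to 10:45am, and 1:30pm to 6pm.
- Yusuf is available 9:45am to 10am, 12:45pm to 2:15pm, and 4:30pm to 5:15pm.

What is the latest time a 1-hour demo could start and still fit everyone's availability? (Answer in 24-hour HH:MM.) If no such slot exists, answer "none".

Wei free within 08:00–18:00: 08:00–11:00, 11:45–12:15, 13:30–14:15, 16:15–17:45.
Wei ∩ Quinn: 11:45–12:15, 13:30–14:00, 17:00–17:15.
Wei ∩ Quinn ∩ Oren: 11:45–12:15, 17:00–17:15.
Wei ∩ Quinn ∩ Oren ∩ Beatriz: 17:00–17:15.
Wei ∩ Quinn ∩ Oren ∩ Beatriz ∩ Yusuf: 17:00–17:15.
Windows ≥ 60 min: (none).

none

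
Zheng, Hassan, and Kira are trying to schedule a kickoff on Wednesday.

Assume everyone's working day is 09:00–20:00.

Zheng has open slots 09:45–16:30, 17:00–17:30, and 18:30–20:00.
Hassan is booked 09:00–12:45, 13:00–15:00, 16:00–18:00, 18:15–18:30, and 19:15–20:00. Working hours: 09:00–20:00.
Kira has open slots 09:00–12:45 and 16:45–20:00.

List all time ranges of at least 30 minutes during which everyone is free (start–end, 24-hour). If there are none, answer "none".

18:30–19:15

Hassan free within 09:00–20:00: 12:45–13:00, 15:00–16:00, 18:00–18:15, 18:30–19:15.
Zheng ∩ Hassan: 12:45–13:00, 15:00–16:00, 18:30–19:15.
Zheng ∩ Hassan ∩ Kira: 18:30–19:15.
Windows ≥ 30 min: 18:30–19:15.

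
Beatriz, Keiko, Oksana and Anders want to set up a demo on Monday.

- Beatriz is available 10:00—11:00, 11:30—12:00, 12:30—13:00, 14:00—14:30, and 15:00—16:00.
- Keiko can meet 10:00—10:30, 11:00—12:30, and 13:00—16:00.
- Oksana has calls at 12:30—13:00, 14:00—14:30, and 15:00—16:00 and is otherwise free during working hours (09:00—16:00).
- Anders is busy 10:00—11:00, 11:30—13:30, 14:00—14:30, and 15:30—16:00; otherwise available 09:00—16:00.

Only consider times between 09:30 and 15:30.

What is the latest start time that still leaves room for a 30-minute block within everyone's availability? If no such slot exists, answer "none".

none

Oksana free within 09:00–16:00: 09:00–12:30, 13:00–14:00, 14:30–15:00.
Anders free within 09:00–16:00: 09:00–10:00, 11:00–11:30, 13:30–14:00, 14:30–15:30.
Beatriz ∩ Keiko: 10:00–10:30, 11:30–12:00, 14:00–14:30, 15:00–16:00.
Beatriz ∩ Keiko ∩ Oksana: 10:00–10:30, 11:30–12:00.
Beatriz ∩ Keiko ∩ Oksana ∩ Anders: (none).
Restricted to 09:30–15:30: (none).
Windows ≥ 30 min: (none).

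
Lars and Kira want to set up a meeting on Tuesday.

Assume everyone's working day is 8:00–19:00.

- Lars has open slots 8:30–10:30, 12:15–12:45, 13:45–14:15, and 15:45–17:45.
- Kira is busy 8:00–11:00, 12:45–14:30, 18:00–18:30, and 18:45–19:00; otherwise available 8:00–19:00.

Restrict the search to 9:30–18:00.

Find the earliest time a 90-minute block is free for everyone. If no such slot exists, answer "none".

Kira free within 08:00–19:00: 11:00–12:45, 14:30–18:00, 18:30–18:45.
Lars ∩ Kira: 12:15–12:45, 15:45–17:45.
Restricted to 09:30–18:00: 12:15–12:45, 15:45–17:45.
Windows ≥ 90 min: 15:45–17:45.
Earliest such window starts at 15:45.

15:45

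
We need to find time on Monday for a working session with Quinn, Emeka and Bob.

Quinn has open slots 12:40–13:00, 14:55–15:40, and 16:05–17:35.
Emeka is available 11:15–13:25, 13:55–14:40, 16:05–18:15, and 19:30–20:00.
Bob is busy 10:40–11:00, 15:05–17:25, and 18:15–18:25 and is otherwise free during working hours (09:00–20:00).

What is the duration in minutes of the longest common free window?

20 minutes

Bob free within 09:00–20:00: 09:00–10:40, 11:00–15:05, 17:25–18:15, 18:25–20:00.
Quinn ∩ Emeka: 12:40–13:00, 16:05–17:35.
Quinn ∩ Emeka ∩ Bob: 12:40–13:00, 17:25–17:35.
Common window lengths: 20, 10 min; longest is 20.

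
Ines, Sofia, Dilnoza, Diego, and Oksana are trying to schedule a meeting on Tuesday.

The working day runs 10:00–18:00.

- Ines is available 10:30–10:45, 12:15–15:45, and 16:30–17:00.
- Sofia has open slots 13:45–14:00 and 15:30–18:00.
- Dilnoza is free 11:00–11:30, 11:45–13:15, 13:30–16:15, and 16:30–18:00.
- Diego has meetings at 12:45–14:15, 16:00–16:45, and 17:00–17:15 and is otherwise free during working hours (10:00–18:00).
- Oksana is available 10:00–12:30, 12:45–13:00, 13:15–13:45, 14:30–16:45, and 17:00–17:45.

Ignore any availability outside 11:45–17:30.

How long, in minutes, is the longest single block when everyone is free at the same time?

15 minutes

Diego free within 10:00–18:00: 10:00–12:45, 14:15–16:00, 16:45–17:00, 17:15–18:00.
Ines ∩ Sofia: 13:45–14:00, 15:30–15:45, 16:30–17:00.
Ines ∩ Sofia ∩ Dilnoza: 13:45–14:00, 15:30–15:45, 16:30–17:00.
Ines ∩ Sofia ∩ Dilnoza ∩ Diego: 15:30–15:45, 16:45–17:00.
Ines ∩ Sofia ∩ Dilnoza ∩ Diego ∩ Oksana: 15:30–15:45.
Restricted to 11:45–17:30: 15:30–15:45.
Single common window of 15 minutes.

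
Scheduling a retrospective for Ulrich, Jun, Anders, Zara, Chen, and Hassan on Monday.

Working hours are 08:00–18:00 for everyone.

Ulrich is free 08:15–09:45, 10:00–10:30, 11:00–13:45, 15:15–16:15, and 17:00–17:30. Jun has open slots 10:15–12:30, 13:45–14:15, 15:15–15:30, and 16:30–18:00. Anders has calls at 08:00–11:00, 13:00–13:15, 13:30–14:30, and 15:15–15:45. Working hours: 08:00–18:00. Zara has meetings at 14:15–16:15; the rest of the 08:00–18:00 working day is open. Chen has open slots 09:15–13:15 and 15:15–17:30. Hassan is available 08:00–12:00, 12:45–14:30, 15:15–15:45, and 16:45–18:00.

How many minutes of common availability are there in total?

Anders free within 08:00–18:00: 11:00–13:00, 13:15–13:30, 14:30–15:15, 15:45–18:00.
Zara free within 08:00–18:00: 08:00–14:15, 16:15–18:00.
Ulrich ∩ Jun: 10:15–10:30, 11:00–12:30, 15:15–15:30, 17:00–17:30.
Ulrich ∩ Jun ∩ Anders: 11:00–12:30, 17:00–17:30.
Ulrich ∩ Jun ∩ Anders ∩ Zara: 11:00–12:30, 17:00–17:30.
Ulrich ∩ Jun ∩ Anders ∩ Zara ∩ Chen: 11:00–12:30, 17:00–17:30.
Ulrich ∩ Jun ∩ Anders ∩ Zara ∩ Chen ∩ Hassan: 11:00–12:00, 17:00–17:30.
Total common minutes: 60 + 30 = 90.

90 minutes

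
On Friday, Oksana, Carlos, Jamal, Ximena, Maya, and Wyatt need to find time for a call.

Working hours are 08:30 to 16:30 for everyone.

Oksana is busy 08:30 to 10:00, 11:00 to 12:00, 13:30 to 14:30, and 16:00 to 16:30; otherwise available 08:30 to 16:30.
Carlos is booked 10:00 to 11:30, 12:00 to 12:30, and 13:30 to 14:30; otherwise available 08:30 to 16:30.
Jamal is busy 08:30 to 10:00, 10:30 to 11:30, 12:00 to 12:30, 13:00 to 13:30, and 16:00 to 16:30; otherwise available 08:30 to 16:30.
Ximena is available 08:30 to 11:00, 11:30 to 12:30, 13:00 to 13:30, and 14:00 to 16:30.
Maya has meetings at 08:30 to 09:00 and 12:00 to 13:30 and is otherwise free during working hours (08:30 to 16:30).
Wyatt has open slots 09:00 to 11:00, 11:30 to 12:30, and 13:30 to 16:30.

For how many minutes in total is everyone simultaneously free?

90 minutes

Oksana free within 08:30–16:30: 10:00–11:00, 12:00–13:30, 14:30–16:00.
Carlos free within 08:30–16:30: 08:30–10:00, 11:30–12:00, 12:30–13:30, 14:30–16:30.
Jamal free within 08:30–16:30: 10:00–10:30, 11:30–12:00, 12:30–13:00, 13:30–16:00.
Maya free within 08:30–16:30: 09:00–12:00, 13:30–16:30.
Oksana ∩ Carlos: 12:30–13:30, 14:30–16:00.
Oksana ∩ Carlos ∩ Jamal: 12:30–13:00, 14:30–16:00.
Oksana ∩ Carlos ∩ Jamal ∩ Ximena: 14:30–16:00.
Oksana ∩ Carlos ∩ Jamal ∩ Ximena ∩ Maya: 14:30–16:00.
Oksana ∩ Carlos ∩ Jamal ∩ Ximena ∩ Maya ∩ Wyatt: 14:30–16:00.
Total common minutes: 90.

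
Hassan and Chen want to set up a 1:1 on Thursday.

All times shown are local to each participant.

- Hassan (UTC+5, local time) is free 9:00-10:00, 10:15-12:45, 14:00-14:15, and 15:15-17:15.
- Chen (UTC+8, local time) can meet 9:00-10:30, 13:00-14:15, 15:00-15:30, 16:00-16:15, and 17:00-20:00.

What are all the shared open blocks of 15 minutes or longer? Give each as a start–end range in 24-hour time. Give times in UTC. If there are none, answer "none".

Hassan → UTC: 04:00–05:00, 05:15–07:45, 09:00–09:15, 10:15–12:15.
Chen → UTC: 01:00–02:30, 05:00–06:15, 07:00–07:30, 08:00–08:15, 09:00–12:00.
Hassan ∩ Chen: 05:15–06:15, 07:00–07:30, 09:00–09:15, 10:15–12:00.
Windows ≥ 15 min: 05:15–06:15, 07:00–07:30, 09:00–09:15, 10:15–12:00.

05:15–06:15, 07:00–07:30, 09:00–09:15, 10:15–12:00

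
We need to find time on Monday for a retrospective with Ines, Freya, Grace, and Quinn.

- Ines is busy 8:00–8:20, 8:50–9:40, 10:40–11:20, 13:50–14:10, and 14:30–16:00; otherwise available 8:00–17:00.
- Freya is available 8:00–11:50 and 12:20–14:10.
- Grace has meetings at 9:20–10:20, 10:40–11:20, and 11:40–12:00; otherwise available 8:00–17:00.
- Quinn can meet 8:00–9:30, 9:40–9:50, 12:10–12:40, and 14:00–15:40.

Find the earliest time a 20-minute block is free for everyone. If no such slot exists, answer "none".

Ines free within 08:00–17:00: 08:20–08:50, 09:40–10:40, 11:20–13:50, 14:10–14:30, 16:00–17:00.
Grace free within 08:00–17:00: 08:00–09:20, 10:20–10:40, 11:20–11:40, 12:00–17:00.
Ines ∩ Freya: 08:20–08:50, 09:40–10:40, 11:20–11:50, 12:20–13:50.
Ines ∩ Freya ∩ Grace: 08:20–08:50, 10:20–10:40, 11:20–11:40, 12:20–13:50.
Ines ∩ Freya ∩ Grace ∩ Quinn: 08:20–08:50, 12:20–12:40.
Windows ≥ 20 min: 08:20–08:50, 12:20–12:40.
Earliest such window starts at 08:20.

08:20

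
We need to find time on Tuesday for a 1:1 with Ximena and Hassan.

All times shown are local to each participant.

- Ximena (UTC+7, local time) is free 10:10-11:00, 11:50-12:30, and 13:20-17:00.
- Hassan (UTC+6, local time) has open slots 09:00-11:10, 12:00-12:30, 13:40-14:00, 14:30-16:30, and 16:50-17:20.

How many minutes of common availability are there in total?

190 minutes

Ximena → UTC: 03:10–04:00, 04:50–05:30, 06:20–10:00.
Hassan → UTC: 03:00–05:10, 06:00–06:30, 07:40–08:00, 08:30–10:30, 10:50–11:20.
Ximena ∩ Hassan: 03:10–04:00, 04:50–05:10, 06:20–06:30, 07:40–08:00, 08:30–10:00.
Total common minutes: 50 + 20 + 10 + 20 + 90 = 190.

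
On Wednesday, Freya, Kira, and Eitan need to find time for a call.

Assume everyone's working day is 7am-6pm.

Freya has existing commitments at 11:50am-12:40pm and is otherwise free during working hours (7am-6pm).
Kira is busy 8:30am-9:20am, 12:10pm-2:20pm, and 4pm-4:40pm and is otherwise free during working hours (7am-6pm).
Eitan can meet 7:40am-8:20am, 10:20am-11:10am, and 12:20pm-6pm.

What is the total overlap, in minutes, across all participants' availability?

270 minutes

Freya free within 07:00–18:00: 07:00–11:50, 12:40–18:00.
Kira free within 07:00–18:00: 07:00–08:30, 09:20–12:10, 14:20–16:00, 16:40–18:00.
Freya ∩ Kira: 07:00–08:30, 09:20–11:50, 14:20–16:00, 16:40–18:00.
Freya ∩ Kira ∩ Eitan: 07:40–08:20, 10:20–11:10, 14:20–16:00, 16:40–18:00.
Total common minutes: 40 + 50 + 100 + 80 = 270.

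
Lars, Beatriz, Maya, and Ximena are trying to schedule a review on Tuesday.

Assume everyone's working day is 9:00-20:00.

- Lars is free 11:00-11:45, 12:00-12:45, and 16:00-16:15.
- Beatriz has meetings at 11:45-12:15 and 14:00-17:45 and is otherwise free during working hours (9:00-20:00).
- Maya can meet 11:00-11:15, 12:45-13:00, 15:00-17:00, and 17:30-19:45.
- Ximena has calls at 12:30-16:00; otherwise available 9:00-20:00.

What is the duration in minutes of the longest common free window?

Beatriz free within 09:00–20:00: 09:00–11:45, 12:15–14:00, 17:45–20:00.
Ximena free within 09:00–20:00: 09:00–12:30, 16:00–20:00.
Lars ∩ Beatriz: 11:00–11:45, 12:15–12:45.
Lars ∩ Beatriz ∩ Maya: 11:00–11:15.
Lars ∩ Beatriz ∩ Maya ∩ Ximena: 11:00–11:15.
Single common window of 15 minutes.

15 minutes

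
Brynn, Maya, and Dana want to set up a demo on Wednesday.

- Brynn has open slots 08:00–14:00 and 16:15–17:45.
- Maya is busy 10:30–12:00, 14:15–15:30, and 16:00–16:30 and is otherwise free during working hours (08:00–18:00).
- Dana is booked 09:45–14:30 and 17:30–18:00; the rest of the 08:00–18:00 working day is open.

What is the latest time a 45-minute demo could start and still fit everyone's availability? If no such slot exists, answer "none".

16:45

Maya free within 08:00–18:00: 08:00–10:30, 12:00–14:15, 15:30–16:00, 16:30–18:00.
Dana free within 08:00–18:00: 08:00–09:45, 14:30–17:30.
Brynn ∩ Maya: 08:00–10:30, 12:00–14:00, 16:30–17:45.
Brynn ∩ Maya ∩ Dana: 08:00–09:45, 16:30–17:30.
Windows ≥ 45 min: 08:00–09:45, 16:30–17:30.
Latest start in the last window 16:30–17:30 is 17:30 − 45 min = 16:45.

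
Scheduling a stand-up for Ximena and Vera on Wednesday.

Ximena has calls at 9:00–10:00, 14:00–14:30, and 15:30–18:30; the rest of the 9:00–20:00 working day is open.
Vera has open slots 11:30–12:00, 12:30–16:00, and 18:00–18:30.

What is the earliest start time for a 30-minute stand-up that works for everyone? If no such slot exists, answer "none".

11:30

Ximena free within 09:00–20:00: 10:00–14:00, 14:30–15:30, 18:30–20:00.
Ximena ∩ Vera: 11:30–12:00, 12:30–14:00, 14:30–15:30.
Windows ≥ 30 min: 11:30–12:00, 12:30–14:00, 14:30–15:30.
Earliest such window starts at 11:30.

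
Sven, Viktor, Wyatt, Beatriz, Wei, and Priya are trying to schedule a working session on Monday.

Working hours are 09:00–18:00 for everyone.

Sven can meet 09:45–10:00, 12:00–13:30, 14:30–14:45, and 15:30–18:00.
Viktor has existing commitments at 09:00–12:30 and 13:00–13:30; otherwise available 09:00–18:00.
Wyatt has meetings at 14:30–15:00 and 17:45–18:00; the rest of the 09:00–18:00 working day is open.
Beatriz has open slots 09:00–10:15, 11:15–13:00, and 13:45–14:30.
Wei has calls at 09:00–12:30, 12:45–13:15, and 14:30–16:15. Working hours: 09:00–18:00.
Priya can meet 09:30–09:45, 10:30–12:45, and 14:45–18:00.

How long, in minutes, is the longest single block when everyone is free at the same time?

Viktor free within 09:00–18:00: 12:30–13:00, 13:30–18:00.
Wyatt free within 09:00–18:00: 09:00–14:30, 15:00–17:45.
Wei free within 09:00–18:00: 12:30–12:45, 13:15–14:30, 16:15–18:00.
Sven ∩ Viktor: 12:30–13:00, 14:30–14:45, 15:30–18:00.
Sven ∩ Viktor ∩ Wyatt: 12:30–13:00, 15:30–17:45.
Sven ∩ Viktor ∩ Wyatt ∩ Beatriz: 12:30–13:00.
Sven ∩ Viktor ∩ Wyatt ∩ Beatriz ∩ Wei: 12:30–12:45.
Sven ∩ Viktor ∩ Wyatt ∩ Beatriz ∩ Wei ∩ Priya: 12:30–12:45.
Single common window of 15 minutes.

15 minutes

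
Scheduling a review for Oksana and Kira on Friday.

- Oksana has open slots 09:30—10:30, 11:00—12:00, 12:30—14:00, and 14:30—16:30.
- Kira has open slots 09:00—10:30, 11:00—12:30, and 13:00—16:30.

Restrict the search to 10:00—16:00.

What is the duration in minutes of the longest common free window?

90 minutes

Oksana ∩ Kira: 09:30–10:30, 11:00–12:00, 13:00–14:00, 14:30–16:30.
Restricted to 10:00–16:00: 10:00–10:30, 11:00–12:00, 13:00–14:00, 14:30–16:00.
Common window lengths: 30, 60, 60, 90 min; longest is 90.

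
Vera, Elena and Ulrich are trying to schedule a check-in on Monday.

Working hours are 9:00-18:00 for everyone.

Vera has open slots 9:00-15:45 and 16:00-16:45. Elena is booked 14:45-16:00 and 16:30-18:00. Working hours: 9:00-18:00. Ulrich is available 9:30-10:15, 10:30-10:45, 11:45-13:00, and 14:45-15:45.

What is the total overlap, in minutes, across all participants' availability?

Elena free within 09:00–18:00: 09:00–14:45, 16:00–16:30.
Vera ∩ Elena: 09:00–14:45, 16:00–16:30.
Vera ∩ Elena ∩ Ulrich: 09:30–10:15, 10:30–10:45, 11:45–13:00.
Total common minutes: 45 + 15 + 75 = 135.

135 minutes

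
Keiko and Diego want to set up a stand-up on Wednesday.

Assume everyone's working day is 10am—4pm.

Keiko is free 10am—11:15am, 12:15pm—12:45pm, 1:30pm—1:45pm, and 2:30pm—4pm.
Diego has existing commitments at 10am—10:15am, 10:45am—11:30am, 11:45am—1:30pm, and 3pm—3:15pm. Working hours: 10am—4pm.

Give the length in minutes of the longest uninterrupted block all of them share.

Diego free within 10:00–16:00: 10:15–10:45, 11:30–11:45, 13:30–15:00, 15:15–16:00.
Keiko ∩ Diego: 10:15–10:45, 13:30–13:45, 14:30–15:00, 15:15–16:00.
Common window lengths: 30, 15, 30, 45 min; longest is 45.

45 minutes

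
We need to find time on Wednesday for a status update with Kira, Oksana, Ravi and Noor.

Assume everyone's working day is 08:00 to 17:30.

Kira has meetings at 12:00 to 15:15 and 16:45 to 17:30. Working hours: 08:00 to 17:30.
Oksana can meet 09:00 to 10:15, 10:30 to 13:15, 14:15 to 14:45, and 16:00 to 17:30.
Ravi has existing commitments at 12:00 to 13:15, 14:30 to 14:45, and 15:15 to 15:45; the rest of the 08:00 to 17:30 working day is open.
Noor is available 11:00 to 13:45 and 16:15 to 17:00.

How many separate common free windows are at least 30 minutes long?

2

Kira free within 08:00–17:30: 08:00–12:00, 15:15–16:45.
Ravi free within 08:00–17:30: 08:00–12:00, 13:15–14:30, 14:45–15:15, 15:45–17:30.
Kira ∩ Oksana: 09:00–10:15, 10:30–12:00, 16:00–16:45.
Kira ∩ Oksana ∩ Ravi: 09:00–10:15, 10:30–12:00, 16:00–16:45.
Kira ∩ Oksana ∩ Ravi ∩ Noor: 11:00–12:00, 16:15–16:45.
Windows ≥ 30 min: 11:00–12:00, 16:15–16:45.
That's 2 windows.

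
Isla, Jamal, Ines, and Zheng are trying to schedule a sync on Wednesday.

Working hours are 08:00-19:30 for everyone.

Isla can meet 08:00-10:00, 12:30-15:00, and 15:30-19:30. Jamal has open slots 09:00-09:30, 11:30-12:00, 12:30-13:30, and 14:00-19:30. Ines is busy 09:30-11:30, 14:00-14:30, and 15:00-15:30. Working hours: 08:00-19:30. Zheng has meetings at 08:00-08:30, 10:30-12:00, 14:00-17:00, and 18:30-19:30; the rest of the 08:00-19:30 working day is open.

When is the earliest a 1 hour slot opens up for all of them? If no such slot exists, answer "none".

12:30

Ines free within 08:00–19:30: 08:00–09:30, 11:30–14:00, 14:30–15:00, 15:30–19:30.
Zheng free within 08:00–19:30: 08:30–10:30, 12:00–14:00, 17:00–18:30.
Isla ∩ Jamal: 09:00–09:30, 12:30–13:30, 14:00–15:00, 15:30–19:30.
Isla ∩ Jamal ∩ Ines: 09:00–09:30, 12:30–13:30, 14:30–15:00, 15:30–19:30.
Isla ∩ Jamal ∩ Ines ∩ Zheng: 09:00–09:30, 12:30–13:30, 17:00–18:30.
Windows ≥ 60 min: 12:30–13:30, 17:00–18:30.
Earliest such window starts at 12:30.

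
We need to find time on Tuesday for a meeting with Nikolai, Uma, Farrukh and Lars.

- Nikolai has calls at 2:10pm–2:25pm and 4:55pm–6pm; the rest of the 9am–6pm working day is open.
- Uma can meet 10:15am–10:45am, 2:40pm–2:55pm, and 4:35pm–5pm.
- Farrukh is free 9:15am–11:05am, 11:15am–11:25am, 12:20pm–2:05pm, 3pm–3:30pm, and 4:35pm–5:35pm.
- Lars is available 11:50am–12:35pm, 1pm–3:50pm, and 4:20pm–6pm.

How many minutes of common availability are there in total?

20 minutes

Nikolai free within 09:00–18:00: 09:00–14:10, 14:25–16:55.
Nikolai ∩ Uma: 10:15–10:45, 14:40–14:55, 16:35–16:55.
Nikolai ∩ Uma ∩ Farrukh: 10:15–10:45, 16:35–16:55.
Nikolai ∩ Uma ∩ Farrukh ∩ Lars: 16:35–16:55.
Total common minutes: 20.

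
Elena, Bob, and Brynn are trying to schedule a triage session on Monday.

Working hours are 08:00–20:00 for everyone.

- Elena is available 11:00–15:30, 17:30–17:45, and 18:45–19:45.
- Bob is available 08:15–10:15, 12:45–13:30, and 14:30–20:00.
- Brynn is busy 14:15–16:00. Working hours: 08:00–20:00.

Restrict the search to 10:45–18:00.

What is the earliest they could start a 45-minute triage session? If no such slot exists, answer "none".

Brynn free within 08:00–20:00: 08:00–14:15, 16:00–20:00.
Elena ∩ Bob: 12:45–13:30, 14:30–15:30, 17:30–17:45, 18:45–19:45.
Elena ∩ Bob ∩ Brynn: 12:45–13:30, 17:30–17:45, 18:45–19:45.
Restricted to 10:45–18:00: 12:45–13:30, 17:30–17:45.
Windows ≥ 45 min: 12:45–13:30.
Earliest such window starts at 12:45.

12:45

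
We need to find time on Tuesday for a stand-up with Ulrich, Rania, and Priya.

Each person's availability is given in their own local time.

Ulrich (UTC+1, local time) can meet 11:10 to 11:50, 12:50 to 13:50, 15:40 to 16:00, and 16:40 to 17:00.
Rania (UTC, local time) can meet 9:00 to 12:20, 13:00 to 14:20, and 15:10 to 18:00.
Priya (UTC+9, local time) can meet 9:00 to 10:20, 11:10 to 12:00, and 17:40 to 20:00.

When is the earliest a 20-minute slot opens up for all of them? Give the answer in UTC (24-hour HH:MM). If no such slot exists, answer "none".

Ulrich → UTC: 10:10–10:50, 11:50–12:50, 14:40–15:00, 15:40–16:00.
Rania → UTC: 09:00–12:20, 13:00–14:20, 15:10–18:00.
Priya → UTC: 00:00–01:20, 02:10–03:00, 08:40–11:00.
Ulrich ∩ Rania: 10:10–10:50, 11:50–12:20, 15:40–16:00.
Ulrich ∩ Rania ∩ Priya: 10:10–10:50.
Windows ≥ 20 min: 10:10–10:50.
Earliest such window starts at 10:10.

10:10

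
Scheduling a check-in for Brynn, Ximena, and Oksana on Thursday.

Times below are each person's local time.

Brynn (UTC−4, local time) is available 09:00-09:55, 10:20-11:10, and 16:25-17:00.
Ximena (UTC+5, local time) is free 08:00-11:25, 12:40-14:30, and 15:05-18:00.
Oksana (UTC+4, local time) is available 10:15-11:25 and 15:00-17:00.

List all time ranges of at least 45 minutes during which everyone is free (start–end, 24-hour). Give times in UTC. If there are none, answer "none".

Brynn → UTC: 13:00–13:55, 14:20–15:10, 20:25–21:00.
Ximena → UTC: 03:00–06:25, 07:40–09:30, 10:05–13:00.
Oksana → UTC: 06:15–07:25, 11:00–13:00.
Brynn ∩ Ximena: (none).
Brynn ∩ Ximena ∩ Oksana: (none).
Windows ≥ 45 min: (none).

none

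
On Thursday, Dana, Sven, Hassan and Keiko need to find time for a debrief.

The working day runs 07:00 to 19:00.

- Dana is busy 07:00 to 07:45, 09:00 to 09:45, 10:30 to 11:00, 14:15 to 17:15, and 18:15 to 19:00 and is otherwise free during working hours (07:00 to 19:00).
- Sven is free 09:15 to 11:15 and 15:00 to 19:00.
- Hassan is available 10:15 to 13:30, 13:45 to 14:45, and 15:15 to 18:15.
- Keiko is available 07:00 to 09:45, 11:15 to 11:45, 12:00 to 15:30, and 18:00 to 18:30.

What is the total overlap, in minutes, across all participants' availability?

15 minutes

Dana free within 07:00–19:00: 07:45–09:00, 09:45–10:30, 11:00–14:15, 17:15–18:15.
Dana ∩ Sven: 09:45–10:30, 11:00–11:15, 17:15–18:15.
Dana ∩ Sven ∩ Hassan: 10:15–10:30, 11:00–11:15, 17:15–18:15.
Dana ∩ Sven ∩ Hassan ∩ Keiko: 18:00–18:15.
Total common minutes: 15.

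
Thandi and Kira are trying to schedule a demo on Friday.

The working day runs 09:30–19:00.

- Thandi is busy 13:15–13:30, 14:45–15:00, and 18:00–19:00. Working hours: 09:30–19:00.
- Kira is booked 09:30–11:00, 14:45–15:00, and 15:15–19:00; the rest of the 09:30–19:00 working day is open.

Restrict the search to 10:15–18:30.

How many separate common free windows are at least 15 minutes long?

3

Thandi free within 09:30–19:00: 09:30–13:15, 13:30–14:45, 15:00–18:00.
Kira free within 09:30–19:00: 11:00–14:45, 15:00–15:15.
Thandi ∩ Kira: 11:00–13:15, 13:30–14:45, 15:00–15:15.
Restricted to 10:15–18:30: 11:00–13:15, 13:30–14:45, 15:00–15:15.
Windows ≥ 15 min: 11:00–13:15, 13:30–14:45, 15:00–15:15.
That's 3 windows.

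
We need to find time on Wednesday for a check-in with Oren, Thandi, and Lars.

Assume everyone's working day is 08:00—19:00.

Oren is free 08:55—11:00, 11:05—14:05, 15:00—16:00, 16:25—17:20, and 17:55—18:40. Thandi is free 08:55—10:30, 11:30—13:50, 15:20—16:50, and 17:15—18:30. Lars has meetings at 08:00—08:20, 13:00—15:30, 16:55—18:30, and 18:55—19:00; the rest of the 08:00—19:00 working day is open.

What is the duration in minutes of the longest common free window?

Lars free within 08:00–19:00: 08:20–13:00, 15:30–16:55, 18:30–18:55.
Oren ∩ Thandi: 08:55–10:30, 11:30–13:50, 15:20–16:00, 16:25–16:50, 17:15–17:20, 17:55–18:30.
Oren ∩ Thandi ∩ Lars: 08:55–10:30, 11:30–13:00, 15:30–16:00, 16:25–16:50.
Common window lengths: 95, 90, 30, 25 min; longest is 95.

95 minutes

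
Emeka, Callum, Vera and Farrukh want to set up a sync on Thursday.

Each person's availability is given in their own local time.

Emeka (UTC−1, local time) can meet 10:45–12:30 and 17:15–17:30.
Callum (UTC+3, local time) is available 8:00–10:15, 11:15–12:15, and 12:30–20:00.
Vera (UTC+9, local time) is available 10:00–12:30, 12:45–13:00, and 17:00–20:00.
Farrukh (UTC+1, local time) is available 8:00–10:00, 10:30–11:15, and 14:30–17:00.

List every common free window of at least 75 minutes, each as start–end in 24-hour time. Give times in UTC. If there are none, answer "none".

Emeka → UTC: 11:45–13:30, 18:15–18:30.
Callum → UTC: 05:00–07:15, 08:15–09:15, 09:30–17:00.
Vera → UTC: 01:00–03:30, 03:45–04:00, 08:00–11:00.
Farrukh → UTC: 07:00–09:00, 09:30–10:15, 13:30–16:00.
Emeka ∩ Callum: 11:45–13:30.
Emeka ∩ Callum ∩ Vera: (none).
Emeka ∩ Callum ∩ Vera ∩ Farrukh: (none).
Windows ≥ 75 min: (none).

none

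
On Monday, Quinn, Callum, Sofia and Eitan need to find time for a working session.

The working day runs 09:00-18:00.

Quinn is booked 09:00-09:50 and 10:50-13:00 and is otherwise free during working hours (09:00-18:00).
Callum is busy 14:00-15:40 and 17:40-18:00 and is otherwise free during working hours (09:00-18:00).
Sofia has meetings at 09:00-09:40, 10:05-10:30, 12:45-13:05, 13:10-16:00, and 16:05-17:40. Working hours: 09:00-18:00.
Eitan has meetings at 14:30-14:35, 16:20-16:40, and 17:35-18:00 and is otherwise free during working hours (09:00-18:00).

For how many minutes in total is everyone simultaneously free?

Quinn free within 09:00–18:00: 09:50–10:50, 13:00–18:00.
Callum free within 09:00–18:00: 09:00–14:00, 15:40–17:40.
Sofia free within 09:00–18:00: 09:40–10:05, 10:30–12:45, 13:05–13:10, 16:00–16:05, 17:40–18:00.
Eitan free within 09:00–18:00: 09:00–14:30, 14:35–16:20, 16:40–17:35.
Quinn ∩ Callum: 09:50–10:50, 13:00–14:00, 15:40–17:40.
Quinn ∩ Callum ∩ Sofia: 09:50–10:05, 10:30–10:50, 13:05–13:10, 16:00–16:05.
Quinn ∩ Callum ∩ Sofia ∩ Eitan: 09:50–10:05, 10:30–10:50, 13:05–13:10, 16:00–16:05.
Total common minutes: 15 + 20 + 5 + 5 = 45.

45 minutes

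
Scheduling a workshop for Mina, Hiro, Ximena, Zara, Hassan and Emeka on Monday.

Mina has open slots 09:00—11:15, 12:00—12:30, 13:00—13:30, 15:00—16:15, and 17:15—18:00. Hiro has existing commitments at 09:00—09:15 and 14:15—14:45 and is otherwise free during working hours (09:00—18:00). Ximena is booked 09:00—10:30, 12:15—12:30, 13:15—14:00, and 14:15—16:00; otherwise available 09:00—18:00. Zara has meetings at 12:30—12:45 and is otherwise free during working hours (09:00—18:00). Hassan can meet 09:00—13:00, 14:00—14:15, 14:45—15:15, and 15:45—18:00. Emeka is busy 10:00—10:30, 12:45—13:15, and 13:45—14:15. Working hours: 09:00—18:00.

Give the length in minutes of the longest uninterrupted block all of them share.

Hiro free within 09:00–18:00: 09:15–14:15, 14:45–18:00.
Ximena free within 09:00–18:00: 10:30–12:15, 12:30–13:15, 14:00–14:15, 16:00–18:00.
Zara free within 09:00–18:00: 09:00–12:30, 12:45–18:00.
Emeka free within 09:00–18:00: 09:00–10:00, 10:30–12:45, 13:15–13:45, 14:15–18:00.
Mina ∩ Hiro: 09:15–11:15, 12:00–12:30, 13:00–13:30, 15:00–16:15, 17:15–18:00.
Mina ∩ Hiro ∩ Ximena: 10:30–11:15, 12:00–12:15, 13:00–13:15, 16:00–16:15, 17:15–18:00.
Mina ∩ Hiro ∩ Ximena ∩ Zara: 10:30–11:15, 12:00–12:15, 13:00–13:15, 16:00–16:15, 17:15–18:00.
Mina ∩ Hiro ∩ Ximena ∩ Zara ∩ Hassan: 10:30–11:15, 12:00–12:15, 16:00–16:15, 17:15–18:00.
Mina ∩ Hiro ∩ Ximena ∩ Zara ∩ Hassan ∩ Emeka: 10:30–11:15, 12:00–12:15, 16:00–16:15, 17:15–18:00.
Common window lengths: 45, 15, 15, 45 min; longest is 45.

45 minutes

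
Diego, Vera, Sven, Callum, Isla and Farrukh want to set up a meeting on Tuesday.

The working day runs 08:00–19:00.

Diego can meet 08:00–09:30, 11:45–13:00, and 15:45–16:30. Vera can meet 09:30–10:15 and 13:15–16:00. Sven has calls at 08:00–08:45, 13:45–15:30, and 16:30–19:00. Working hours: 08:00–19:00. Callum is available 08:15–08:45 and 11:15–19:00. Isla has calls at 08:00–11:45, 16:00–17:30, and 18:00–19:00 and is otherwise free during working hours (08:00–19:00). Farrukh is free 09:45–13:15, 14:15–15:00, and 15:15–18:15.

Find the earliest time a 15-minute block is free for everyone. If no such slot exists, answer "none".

15:45

Sven free within 08:00–19:00: 08:45–13:45, 15:30–16:30.
Isla free within 08:00–19:00: 11:45–16:00, 17:30–18:00.
Diego ∩ Vera: 15:45–16:00.
Diego ∩ Vera ∩ Sven: 15:45–16:00.
Diego ∩ Vera ∩ Sven ∩ Callum: 15:45–16:00.
Diego ∩ Vera ∩ Sven ∩ Callum ∩ Isla: 15:45–16:00.
Diego ∩ Vera ∩ Sven ∩ Callum ∩ Isla ∩ Farrukh: 15:45–16:00.
Windows ≥ 15 min: 15:45–16:00.
Earliest such window starts at 15:45.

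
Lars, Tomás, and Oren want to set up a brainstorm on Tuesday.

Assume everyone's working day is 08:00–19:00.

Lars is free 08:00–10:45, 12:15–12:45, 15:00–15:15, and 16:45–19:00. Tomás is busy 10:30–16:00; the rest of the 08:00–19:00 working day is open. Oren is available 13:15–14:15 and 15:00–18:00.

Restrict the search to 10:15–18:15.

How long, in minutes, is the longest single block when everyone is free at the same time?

Tomás free within 08:00–19:00: 08:00–10:30, 16:00–19:00.
Lars ∩ Tomás: 08:00–10:30, 16:45–19:00.
Lars ∩ Tomás ∩ Oren: 16:45–18:00.
Restricted to 10:15–18:15: 16:45–18:00.
Single common window of 75 minutes.

75 minutes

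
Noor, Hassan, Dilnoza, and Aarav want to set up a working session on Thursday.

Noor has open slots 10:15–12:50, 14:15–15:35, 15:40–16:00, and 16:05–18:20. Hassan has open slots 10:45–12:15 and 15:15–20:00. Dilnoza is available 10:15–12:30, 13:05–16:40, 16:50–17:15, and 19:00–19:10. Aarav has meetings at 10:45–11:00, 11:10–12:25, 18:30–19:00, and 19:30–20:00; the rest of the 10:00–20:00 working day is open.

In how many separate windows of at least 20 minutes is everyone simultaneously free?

4

Aarav free within 10:00–20:00: 10:00–10:45, 11:00–11:10, 12:25–18:30, 19:00–19:30.
Noor ∩ Hassan: 10:45–12:15, 15:15–15:35, 15:40–16:00, 16:05–18:20.
Noor ∩ Hassan ∩ Dilnoza: 10:45–12:15, 15:15–15:35, 15:40–16:00, 16:05–16:40, 16:50–17:15.
Noor ∩ Hassan ∩ Dilnoza ∩ Aarav: 11:00–11:10, 15:15–15:35, 15:40–16:00, 16:05–16:40, 16:50–17:15.
Windows ≥ 20 min: 15:15–15:35, 15:40–16:00, 16:05–16:40, 16:50–17:15.
That's 4 windows.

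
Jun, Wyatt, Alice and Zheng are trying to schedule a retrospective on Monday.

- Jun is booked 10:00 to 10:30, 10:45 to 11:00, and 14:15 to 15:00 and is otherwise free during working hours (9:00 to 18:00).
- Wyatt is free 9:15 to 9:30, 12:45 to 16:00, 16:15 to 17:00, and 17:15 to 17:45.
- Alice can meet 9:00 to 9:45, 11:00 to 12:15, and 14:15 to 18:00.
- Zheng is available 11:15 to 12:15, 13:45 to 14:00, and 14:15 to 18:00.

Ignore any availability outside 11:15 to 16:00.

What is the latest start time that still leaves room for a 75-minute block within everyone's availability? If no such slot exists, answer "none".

none

Jun free within 09:00–18:00: 09:00–10:00, 10:30–10:45, 11:00–14:15, 15:00–18:00.
Jun ∩ Wyatt: 09:15–09:30, 12:45–14:15, 15:00–16:00, 16:15–17:00, 17:15–17:45.
Jun ∩ Wyatt ∩ Alice: 09:15–09:30, 15:00–16:00, 16:15–17:00, 17:15–17:45.
Jun ∩ Wyatt ∩ Alice ∩ Zheng: 15:00–16:00, 16:15–17:00, 17:15–17:45.
Restricted to 11:15–16:00: 15:00–16:00.
Windows ≥ 75 min: (none).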